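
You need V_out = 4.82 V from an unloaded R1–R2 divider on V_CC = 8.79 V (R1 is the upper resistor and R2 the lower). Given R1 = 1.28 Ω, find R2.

V_out/V_CC = R2/(R1+R2) = 0.5484.
R2 = R1 · 0.5484/(1 − 0.5484) = 1.554 Ω.

R2 ≈ 1.55 Ω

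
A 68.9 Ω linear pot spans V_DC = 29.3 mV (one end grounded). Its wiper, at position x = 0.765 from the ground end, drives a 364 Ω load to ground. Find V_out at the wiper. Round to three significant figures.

V_out ≈ 21.7 mV

The pot divides into 16.19 Ω above the wiper and 52.71 Ω below.
(x·R_p) ‖ R_L = 46.04 Ω.
Loaded-divider output: V_out = 29.3 × 0.7398 = 21.68 mV.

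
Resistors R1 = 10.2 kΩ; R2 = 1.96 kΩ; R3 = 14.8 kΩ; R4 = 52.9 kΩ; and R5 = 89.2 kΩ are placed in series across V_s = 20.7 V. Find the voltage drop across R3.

V ≈ 1.81 V

Series total: ΣR = 10.2 + 1.96 + 14.8 + 52.9 + 89.2 = 169.1 kΩ.
Voltage divider: V = V_s · (14.80 / 169.1) = 20.7 × 0.08754 = 1.812 V.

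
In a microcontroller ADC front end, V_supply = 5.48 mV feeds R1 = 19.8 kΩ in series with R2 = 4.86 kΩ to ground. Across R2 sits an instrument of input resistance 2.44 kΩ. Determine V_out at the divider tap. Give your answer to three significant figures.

V_out ≈ 0.416 mV

First combine the lower leg with the load: R2 ‖ R_L = 1.624 kΩ.
Voltage divider with the loaded lower leg: V_out = 5.48 × 1.624/(19.8 + 1.624) = 5.48 × 0.07582 = 0.4155 mV.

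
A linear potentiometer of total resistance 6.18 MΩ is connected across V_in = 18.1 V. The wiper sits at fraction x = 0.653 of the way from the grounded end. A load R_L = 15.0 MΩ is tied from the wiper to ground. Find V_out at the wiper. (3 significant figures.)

The pot divides into 2.144 MΩ above the wiper and 4.036 MΩ below.
Lower segment in parallel with the load: 4.036 ‖ 15.0 = 3.180 MΩ.
V_out = 18.1 × 3.180/(2.144 + 3.180) = 10.81 V.

V_out ≈ 10.8 V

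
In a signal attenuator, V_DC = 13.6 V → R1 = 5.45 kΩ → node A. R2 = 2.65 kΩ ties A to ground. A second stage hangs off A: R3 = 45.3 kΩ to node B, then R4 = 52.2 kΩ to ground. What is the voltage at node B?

V_B ≈ 2.34 V

Node A sees R2 in parallel with the series input of stage 2, R3 + R4 = 97.50 kΩ.
Effective lower resistance at A: R2 ‖ 97.50 = 2.580 kΩ.
So V_A = 13.6 × 0.3213 = 4.369 V.
V_B = V_A × 0.5354 = 2.339 V.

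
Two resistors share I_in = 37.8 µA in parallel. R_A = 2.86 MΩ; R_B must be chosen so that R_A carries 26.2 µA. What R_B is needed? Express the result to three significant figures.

Two-branch current divider: I_A = I_in · R_B/(R_A + R_B).
26.2/37.8 = R_B/(R_A + R_B) → R_B = R_A · (0.6931)/(1 − 0.6931) = 2.86 × 2.259 = 6.460 MΩ.

R_B ≈ 6.46 MΩ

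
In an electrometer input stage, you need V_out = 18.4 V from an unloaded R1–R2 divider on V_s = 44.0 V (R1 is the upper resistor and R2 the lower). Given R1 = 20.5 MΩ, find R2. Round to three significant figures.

R2 ≈ 14.7 MΩ

V_out/V_s = R2/(R1+R2) = 0.4182.
So R2 = R1 · V_out/(V_s − V_out) = 20.5 × 18.4/(44.0 − 18.4) = 20.5 × 0.7187 = 14.73 MΩ.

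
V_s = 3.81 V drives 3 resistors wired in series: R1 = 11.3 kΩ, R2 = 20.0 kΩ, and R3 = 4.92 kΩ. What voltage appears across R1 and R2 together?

Series total: ΣR = 11.3 + 20.0 + 4.92 = 36.22 kΩ.
R_{R1..R2} = 11.3 + 20.0 = 31.30 kΩ.
By the voltage-divider rule, V = 3.81 × 31.30/36.22 = 3.292 V.

V ≈ 3.29 V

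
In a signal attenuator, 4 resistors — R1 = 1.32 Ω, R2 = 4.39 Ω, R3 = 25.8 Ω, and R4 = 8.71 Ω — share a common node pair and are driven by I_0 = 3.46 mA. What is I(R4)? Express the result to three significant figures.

I ≈ 0.349 mA

ΣG = 1/1.32 + 1/4.39 + 1/25.8 + 1/8.71 = 1.139.
By the current-divider rule, I = I_0 · G_k/ΣG = 3.46 × 0.1008 = 0.3488 mA.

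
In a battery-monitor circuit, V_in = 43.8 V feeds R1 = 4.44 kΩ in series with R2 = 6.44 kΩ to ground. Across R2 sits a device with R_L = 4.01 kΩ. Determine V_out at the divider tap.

V_out ≈ 15.7 V

The load sits in parallel with R2, giving an effective lower resistance R2' = R2·R_L/(R2+R_L) = 2.471 kΩ.
Voltage divider with the loaded lower leg: V_out = 43.8 × 2.471/(4.44 + 2.471) = 43.8 × 0.3576 = 15.66 V.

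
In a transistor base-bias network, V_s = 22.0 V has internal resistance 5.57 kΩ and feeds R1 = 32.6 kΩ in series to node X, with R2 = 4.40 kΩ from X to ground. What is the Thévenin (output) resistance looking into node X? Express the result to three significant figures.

R_th ≈ 3.95 kΩ

R1' = 5.57 + 32.6 = 38.17 kΩ (source resistance + R1).
Zeroing V_s shorts the top of R1' to ground, so R_th = R1' ‖ R2 = 3.945 kΩ.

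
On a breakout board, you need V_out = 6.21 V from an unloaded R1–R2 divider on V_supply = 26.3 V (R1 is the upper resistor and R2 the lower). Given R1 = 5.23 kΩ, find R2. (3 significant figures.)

R2 ≈ 1.62 kΩ

The divider ratio is R2/(R1+R2) = 6.21/26.3 = 0.2361.
So R2 = R1 · V_out/(V_supply − V_out) = 5.23 × 6.21/(26.3 − 6.21) = 5.23 × 0.3091 = 1.617 kΩ.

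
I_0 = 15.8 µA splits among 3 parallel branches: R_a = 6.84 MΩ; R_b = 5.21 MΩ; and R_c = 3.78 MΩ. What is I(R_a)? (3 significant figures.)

I ≈ 3.83 µA

Total conductance ΣG = 1/6.84 + 1/5.21 + 1/3.78 = 0.6027 (units of 1/MΩ).
R_a takes the fraction G_k/ΣG = 0.1462/0.6027 = 0.2426, so I = 15.8 × 0.2426 = 3.833 µA.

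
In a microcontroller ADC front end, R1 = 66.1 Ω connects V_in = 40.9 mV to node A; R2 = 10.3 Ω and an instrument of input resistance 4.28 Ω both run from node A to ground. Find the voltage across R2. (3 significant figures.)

The load sits in parallel with R2, giving an effective lower resistance R2' = R2·R_L/(R2+R_L) = 3.024 Ω.
Then V_out = V_in · R2'/(R1 + R2') = 40.9 × 3.024/69.12 = 1.789 mV.
(Unloaded it would be 5.51 mV; the load pulls it down.)

V_out ≈ 1.79 mV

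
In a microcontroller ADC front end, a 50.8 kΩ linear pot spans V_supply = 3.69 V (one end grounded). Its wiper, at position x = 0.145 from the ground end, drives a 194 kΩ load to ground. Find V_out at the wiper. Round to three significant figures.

Split the track: R_lower = x·R_p = 7.366 kΩ, R_upper = (1−x)·R_p = 43.43 kΩ.
Lower segment in parallel with the load: 7.366 ‖ 194 = 7.097 kΩ.
Then V_out = V_supply · 7.097/(43.43 + 7.097) = 0.5182 V.
(Unloaded: V_out = x·V_supply = 0.535 V.)

V_out ≈ 0.518 V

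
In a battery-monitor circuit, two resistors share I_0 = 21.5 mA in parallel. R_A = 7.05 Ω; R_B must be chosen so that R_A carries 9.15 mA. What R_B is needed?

Two-branch current divider: I_A = I_0 · R_B/(R_A + R_B).
With f = 0.4256, R_B = R_A · f/(1−f) = 7.05 × 0.7409 = 5.223 Ω.

R_B ≈ 5.22 Ω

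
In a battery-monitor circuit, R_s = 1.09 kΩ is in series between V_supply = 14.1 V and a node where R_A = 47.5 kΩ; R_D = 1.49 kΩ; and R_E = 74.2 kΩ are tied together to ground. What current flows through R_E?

Equivalent of the parallel group: R_p = 1.417 kΩ.
Node voltage V_A = V_supply · R_p/(R_s + R_p) = 14.1 × 0.5652 = 7.970 V.
I(R_E) = V_A / R_E = 7.970/74.2 = 0.1074 mA.

I ≈ 0.107 mA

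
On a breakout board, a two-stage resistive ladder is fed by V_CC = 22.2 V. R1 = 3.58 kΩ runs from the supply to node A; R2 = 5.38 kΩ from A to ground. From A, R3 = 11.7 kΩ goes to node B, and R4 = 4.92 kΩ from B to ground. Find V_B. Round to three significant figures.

V_B ≈ 3.49 V

Looking into the second stage from A: R3 + R4 = 16.62 kΩ appears in parallel with R2.
R2 ‖ (R3+R4) = 4.064 kΩ.
First divider: V_A = V_CC · 4.064/(3.58 + 4.064) = 11.80 V.
Stage 2 is unloaded, so V_B = V_A · R4/(R3+R4) = 11.80 × 4.92/16.62 = 3.494 V.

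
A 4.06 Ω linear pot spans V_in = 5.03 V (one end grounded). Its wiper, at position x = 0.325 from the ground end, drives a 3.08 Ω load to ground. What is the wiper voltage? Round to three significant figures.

V_out ≈ 1.27 V

Split the track: R_lower = x·R_p = 1.319 Ω, R_upper = (1−x)·R_p = 2.740 Ω.
(x·R_p) ‖ R_L = 0.9238 Ω.
V_out = 5.03 × 0.9238/(2.740 + 0.9238) = 1.268 V.
(Unloaded: V_out = x·V_in = 1.63 V.)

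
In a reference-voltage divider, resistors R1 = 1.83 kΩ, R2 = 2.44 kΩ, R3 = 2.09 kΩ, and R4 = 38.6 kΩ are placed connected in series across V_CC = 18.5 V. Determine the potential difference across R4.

V ≈ 15.9 V

Total series resistance ΣR = 1.83 + 2.44 + 2.09 + 38.6 = 44.96 kΩ.
Voltage divider: V = V_CC · (38.60 / 44.96) = 18.5 × 0.8585 = 15.88 V.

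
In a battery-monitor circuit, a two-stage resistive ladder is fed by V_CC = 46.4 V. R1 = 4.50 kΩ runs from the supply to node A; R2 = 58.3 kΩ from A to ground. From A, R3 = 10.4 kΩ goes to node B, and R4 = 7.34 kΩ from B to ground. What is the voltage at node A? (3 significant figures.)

V_A ≈ 34.9 V

Node A sees R2 in parallel with the series input of stage 2, R3 + R4 = 17.74 kΩ.
Effective lower resistance at A: R2 ‖ 17.74 = 13.60 kΩ.
V_A = 46.4 × 13.60/(4.50 + 13.60) = 34.86 V.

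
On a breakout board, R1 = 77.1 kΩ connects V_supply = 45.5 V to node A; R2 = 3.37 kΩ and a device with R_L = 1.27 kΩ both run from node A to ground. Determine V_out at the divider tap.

First combine the lower leg with the load: R2 ‖ R_L = 0.9224 kΩ.
Voltage divider with the loaded lower leg: V_out = 45.5 × 0.9224/(77.1 + 0.9224) = 45.5 × 0.01182 = 0.5379 V.

V_out ≈ 0.538 V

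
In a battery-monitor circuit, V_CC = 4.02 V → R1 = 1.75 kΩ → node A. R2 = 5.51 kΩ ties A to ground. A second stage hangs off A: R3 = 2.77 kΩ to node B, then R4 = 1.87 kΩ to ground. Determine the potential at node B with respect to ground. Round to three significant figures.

V_B ≈ 0.956 V

Looking into the second stage from A: R3 + R4 = 4.640 kΩ appears in parallel with R2.
Effective lower resistance at A: R2 ‖ 4.640 = 2.519 kΩ.
V_A = 4.02 × 2.519/(1.75 + 2.519) = 2.372 V.
Then the unloaded second divider: V_B = V_A × R4/(R3+R4) = 2.372 × 0.4030 = 0.9560 V.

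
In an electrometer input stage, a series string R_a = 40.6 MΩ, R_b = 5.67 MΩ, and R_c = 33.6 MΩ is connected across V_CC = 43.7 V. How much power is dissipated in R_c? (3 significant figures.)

The common current is I = 43.7/79.87 = 0.5471 µA.
V(R_c) = I·R = 18.38 V; P = V·I = 18.38 × 0.5471 = 10.06 µW.

P ≈ 10.1 µW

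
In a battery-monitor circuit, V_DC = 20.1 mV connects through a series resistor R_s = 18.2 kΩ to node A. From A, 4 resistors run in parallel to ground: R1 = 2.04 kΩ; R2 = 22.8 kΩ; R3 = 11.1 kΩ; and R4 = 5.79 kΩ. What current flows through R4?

I ≈ 0.224 µA

Combine the parallel branches: R_p = (1/2.04 + 1/22.8 + 1/11.1 + 1/5.79)⁻¹ = 1.255 kΩ.
Node voltage V_A = V_DC · R_p/(R_s + R_p) = 20.1 × 0.06450 = 1.297 mV.
Branch current I = V_A/R4 = 1.297/5.79 = 0.2239 µA.
(Check via current divider: I_total = 1.033 µA; share G_k/ΣG = 0.2167 → same result.)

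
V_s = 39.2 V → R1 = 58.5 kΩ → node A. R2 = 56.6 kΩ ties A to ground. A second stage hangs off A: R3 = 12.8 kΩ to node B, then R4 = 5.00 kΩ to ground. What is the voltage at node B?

V_B ≈ 2.07 V

The second stage (R3 + R4 = 17.80 kΩ) loads node A in parallel with R2.
R2 ‖ (R3+R4) = 13.54 kΩ.
V_A = 39.2 × 13.54/(58.5 + 13.54) = 7.368 V.
V_B = V_A × 0.2809 = 2.070 V.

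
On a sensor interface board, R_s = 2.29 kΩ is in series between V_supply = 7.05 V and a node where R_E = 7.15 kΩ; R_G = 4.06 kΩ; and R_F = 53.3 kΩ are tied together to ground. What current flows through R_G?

Combine the parallel branches: R_p = (1/7.15 + 1/4.06 + 1/53.3)⁻¹ = 2.470 kΩ.
V_A = 7.05 × 2.470/4.760 = 3.658 V.
Branch current I = V_A/R_G = 3.658/4.06 = 0.9010 mA.

I ≈ 0.901 mA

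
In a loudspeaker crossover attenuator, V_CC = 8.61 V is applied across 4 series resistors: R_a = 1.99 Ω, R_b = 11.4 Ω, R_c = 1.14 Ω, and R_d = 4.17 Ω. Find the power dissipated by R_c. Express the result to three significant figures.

ΣR = 18.70 Ω → I = 8.61/18.70 = 0.4604 A.
V(R_c) = I·R = 0.5249 V; P = V·I = 0.5249 × 0.4604 = 0.2417 W.

P ≈ 0.242 W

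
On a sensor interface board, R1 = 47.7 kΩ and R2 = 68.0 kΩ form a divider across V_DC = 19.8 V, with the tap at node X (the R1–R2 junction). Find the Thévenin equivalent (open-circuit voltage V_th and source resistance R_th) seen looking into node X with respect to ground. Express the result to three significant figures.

V_th ≈ 11.6 V, R_th ≈ 28.0 kΩ

V_th is the unloaded tap voltage: V_DC · R2/(R1+R2) = 19.8 × 0.5877 = 11.64 V.
Zeroing V_DC shorts the top of R1 to ground, so R_th = R1 ‖ R2 = 28.03 kΩ.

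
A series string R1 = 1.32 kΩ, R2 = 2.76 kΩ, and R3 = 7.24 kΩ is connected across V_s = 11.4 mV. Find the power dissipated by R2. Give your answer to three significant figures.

ΣR = 11.32 kΩ → I = 11.4/11.32 = 1.007 µA.
P = I²R = 1.014 × 2.76 = 2.799 nW.

P ≈ 2.80 nW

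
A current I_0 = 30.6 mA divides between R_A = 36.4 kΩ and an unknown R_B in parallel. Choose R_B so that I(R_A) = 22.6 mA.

R_B ≈ 103 kΩ

In a two-way split, I_A/I_0 = R_B/(R_A + R_B).
With f = 0.7386, R_B = R_A · f/(1−f) = 36.4 × 2.825 = 102.8 kΩ.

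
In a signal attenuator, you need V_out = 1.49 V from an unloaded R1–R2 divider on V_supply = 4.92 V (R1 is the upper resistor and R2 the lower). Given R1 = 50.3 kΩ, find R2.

The divider ratio is R2/(R1+R2) = 1.49/4.92 = 0.3028.
So R2 = R1 · V_out/(V_supply − V_out) = 50.3 × 1.49/(4.92 − 1.49) = 50.3 × 0.4344 = 21.85 kΩ.

R2 ≈ 21.9 kΩ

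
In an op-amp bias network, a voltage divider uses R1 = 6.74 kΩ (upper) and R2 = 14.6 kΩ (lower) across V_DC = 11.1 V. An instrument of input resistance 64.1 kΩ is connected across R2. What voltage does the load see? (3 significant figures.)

The load sits in parallel with R2, giving an effective lower resistance R2' = R2·R_L/(R2+R_L) = 11.89 kΩ.
Now apply the divider: V_out = 11.1 × 0.6382 = 7.085 V.

V_out ≈ 7.08 V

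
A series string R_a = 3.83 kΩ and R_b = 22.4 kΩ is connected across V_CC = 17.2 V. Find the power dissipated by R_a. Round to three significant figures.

ΣR = 26.23 kΩ → I = 17.2/26.23 = 0.6557 mA.
P = I²R = 0.4300 × 3.83 = 1.647 mW.

P ≈ 1.65 mW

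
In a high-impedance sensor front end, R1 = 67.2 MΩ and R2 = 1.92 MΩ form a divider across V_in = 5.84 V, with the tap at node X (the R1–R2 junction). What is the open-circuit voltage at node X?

Open-circuit (no load on X): V_th = V_in · R2/(R1 + R2) = 5.84 × 1.92/(67.20 + 1.92) = 0.1622 V.

V_th ≈ 0.162 V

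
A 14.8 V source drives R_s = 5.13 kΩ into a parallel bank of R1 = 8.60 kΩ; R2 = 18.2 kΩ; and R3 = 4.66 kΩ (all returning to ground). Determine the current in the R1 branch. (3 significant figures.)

Parallel bank: R_p = 1/(1/8.60 + 1/18.2 + 1/4.66) = 2.592 kΩ.
V_A by voltage divider: V_A = 14.8 × 2.592/(5.13 + 2.592) = 4.968 V.
Branch current I = V_A/R1 = 4.968/8.60 = 0.5776 mA.
(Equivalently: I_total = 1.917 mA, then current-divider fraction G_k/ΣG = 0.3014.)

I ≈ 0.578 mA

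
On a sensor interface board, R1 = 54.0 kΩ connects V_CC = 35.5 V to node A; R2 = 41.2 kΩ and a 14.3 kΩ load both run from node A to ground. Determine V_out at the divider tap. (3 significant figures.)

R2 ‖ R_L = (41.2 × 14.3)/(41.2 + 14.3) = 10.62 kΩ.
Voltage divider with the loaded lower leg: V_out = 35.5 × 10.62/(54.0 + 10.62) = 35.5 × 0.1643 = 5.832 V.

V_out ≈ 5.83 V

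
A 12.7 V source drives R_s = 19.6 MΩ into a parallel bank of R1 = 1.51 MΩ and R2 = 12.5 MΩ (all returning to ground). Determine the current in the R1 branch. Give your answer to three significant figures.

Equivalent of the parallel group: R_p = 1.347 MΩ.
Node voltage V_A = V_CC · R_p/(R_s + R_p) = 12.7 × 0.06432 = 0.8168 V.
I(R1) = V_A / R1 = 0.8168/1.51 = 0.5409 µA.
(Equivalently: I_total = 0.6063 µA, then current-divider fraction G_k/ΣG = 0.8922.)

I ≈ 0.541 µA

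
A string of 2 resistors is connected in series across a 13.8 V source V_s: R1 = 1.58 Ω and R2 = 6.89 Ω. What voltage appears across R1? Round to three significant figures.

V ≈ 2.57 V

Series total: ΣR = 1.58 + 6.89 = 8.470 Ω.
By the voltage-divider rule, V = 13.8 × 1.580/8.470 = 2.574 V.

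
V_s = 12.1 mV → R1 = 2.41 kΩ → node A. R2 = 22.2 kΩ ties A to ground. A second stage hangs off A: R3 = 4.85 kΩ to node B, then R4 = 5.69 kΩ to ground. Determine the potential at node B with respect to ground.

V_B ≈ 4.88 mV

Node A sees R2 in parallel with the series input of stage 2, R3 + R4 = 10.54 kΩ.
R2 ‖ (R3+R4) = 7.147 kΩ.
V_A = 12.1 × 7.147/(2.41 + 7.147) = 9.049 mV.
V_B = V_A × 0.5398 = 4.885 mV.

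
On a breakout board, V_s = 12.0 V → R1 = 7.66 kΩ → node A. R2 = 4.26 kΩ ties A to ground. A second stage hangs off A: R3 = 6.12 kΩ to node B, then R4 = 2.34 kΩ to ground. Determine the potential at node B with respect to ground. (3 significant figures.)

V_B ≈ 0.896 V

The second stage (R3 + R4 = 8.460 kΩ) loads node A in parallel with R2.
R2 ‖ (R3+R4) = 2.833 kΩ.
V_A = 12.0 × 2.833/(7.66 + 2.833) = 3.240 V.
Then the unloaded second divider: V_B = V_A × R4/(R3+R4) = 3.240 × 0.2766 = 0.8962 V.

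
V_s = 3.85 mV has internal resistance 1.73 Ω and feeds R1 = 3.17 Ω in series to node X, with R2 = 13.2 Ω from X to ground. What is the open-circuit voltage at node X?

R1' = 1.73 + 3.17 = 4.900 Ω (source resistance + R1).
Open-circuit (no load on X): V_th = V_s · R2/(R1' + R2) = 3.85 × 13.2/(4.900 + 13.2) = 2.808 mV.

V_th ≈ 2.81 mV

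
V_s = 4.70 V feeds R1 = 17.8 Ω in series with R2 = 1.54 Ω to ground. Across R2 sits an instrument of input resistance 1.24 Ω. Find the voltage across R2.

V_out ≈ 0.175 V

First combine the lower leg with the load: R2 ‖ R_L = 0.6869 Ω.
Then V_out = V_s · R2'/(R1 + R2') = 4.70 × 0.6869/18.49 = 0.1746 V.
(Unloaded it would be 0.374 V; the load pulls it down.)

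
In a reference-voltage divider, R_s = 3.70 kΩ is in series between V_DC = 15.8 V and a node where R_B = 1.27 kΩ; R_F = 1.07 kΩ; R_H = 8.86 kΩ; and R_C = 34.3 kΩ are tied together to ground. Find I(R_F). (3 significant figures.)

I ≈ 1.87 mA

Parallel bank: R_p = 1/(1/1.27 + 1/1.07 + 1/8.86 + 1/34.3) = 0.5365 kΩ.
V_A = 15.8 × 0.5365/4.236 = 2.001 V.
Branch current I = V_A/R_F = 2.001/1.07 = 1.870 mA.
(Check via current divider: I_total = 3.730 mA; share G_k/ΣG = 0.5014 → same result.)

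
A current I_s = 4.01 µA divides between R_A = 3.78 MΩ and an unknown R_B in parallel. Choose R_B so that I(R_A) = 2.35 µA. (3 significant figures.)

In a two-way split, I_A/I_s = R_B/(R_A + R_B).
2.35/4.01 = R_B/(R_A + R_B) → R_B = R_A · (0.5860)/(1 − 0.5860) = 3.78 × 1.416 = 5.351 MΩ.

R_B ≈ 5.35 MΩ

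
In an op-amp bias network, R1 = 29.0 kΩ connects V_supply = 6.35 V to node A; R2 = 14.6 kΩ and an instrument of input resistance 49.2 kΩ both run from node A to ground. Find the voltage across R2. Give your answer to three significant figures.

First combine the lower leg with the load: R2 ‖ R_L = 11.26 kΩ.
Now apply the divider: V_out = 6.35 × 0.2797 = 1.776 V.

V_out ≈ 1.78 V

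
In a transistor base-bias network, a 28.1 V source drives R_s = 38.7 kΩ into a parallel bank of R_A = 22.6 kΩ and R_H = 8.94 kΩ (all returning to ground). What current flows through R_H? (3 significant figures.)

I ≈ 0.446 mA

Combine the parallel branches: R_p = (1/22.6 + 1/8.94)⁻¹ = 6.406 kΩ.
V_A = 28.1 × 6.406/45.11 = 3.991 V.
Branch current I = V_A/R_H = 3.991/8.94 = 0.4464 mA.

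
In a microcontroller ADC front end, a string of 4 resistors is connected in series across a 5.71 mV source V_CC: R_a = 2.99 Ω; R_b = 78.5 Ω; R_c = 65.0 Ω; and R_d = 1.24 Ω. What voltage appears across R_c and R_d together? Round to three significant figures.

V ≈ 2.56 mV

Series total: ΣR = 2.99 + 78.5 + 65.0 + 1.24 = 147.7 Ω.
R_{R_c..R_d} = 65.0 + 1.24 = 66.24 Ω.
V = V_CC · R/ΣR = 5.71 × 0.4484 = 2.560 mV.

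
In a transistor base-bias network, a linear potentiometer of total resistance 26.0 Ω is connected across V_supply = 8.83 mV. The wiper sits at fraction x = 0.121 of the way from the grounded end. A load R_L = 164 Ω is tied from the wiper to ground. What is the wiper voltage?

V_out ≈ 1.05 mV

Split the track: R_lower = x·R_p = 3.146 Ω, R_upper = (1−x)·R_p = 22.85 Ω.
Lower segment in parallel with the load: 3.146 ‖ 164 = 3.087 Ω.
Loaded-divider output: V_out = 8.83 × 0.1190 = 1.051 mV.
(Unloaded: V_out = x·V_supply = 1.07 mV.)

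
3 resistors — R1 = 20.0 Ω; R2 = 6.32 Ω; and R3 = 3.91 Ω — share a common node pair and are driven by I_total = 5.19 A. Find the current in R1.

Total conductance ΣG = 1/20.0 + 1/6.32 + 1/3.91 = 0.4640 (units of 1/Ω).
By the current-divider rule, I = I_total · G_k/ΣG = 5.19 × 0.1078 = 0.5593 A.

I ≈ 0.559 A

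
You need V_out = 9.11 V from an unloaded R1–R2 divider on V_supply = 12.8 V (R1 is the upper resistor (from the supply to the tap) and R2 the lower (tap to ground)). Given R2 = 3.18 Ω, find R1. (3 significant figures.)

V_out/V_supply = R2/(R1+R2) = 0.7117.
So R1 = R2 · (V_supply/V_out − 1) = 3.18 × (12.8/9.11 − 1) = 3.18 × 0.4050 = 1.288 Ω.

R1 ≈ 1.29 Ω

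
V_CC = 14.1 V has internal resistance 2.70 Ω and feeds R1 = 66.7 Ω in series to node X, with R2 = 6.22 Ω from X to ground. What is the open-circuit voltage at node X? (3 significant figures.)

V_th ≈ 1.16 V

R1' = 2.70 + 66.7 = 69.40 Ω (source resistance + R1).
V_th is the unloaded tap voltage: V_CC · R2/(R1'+R2) = 14.1 × 0.08225 = 1.160 V.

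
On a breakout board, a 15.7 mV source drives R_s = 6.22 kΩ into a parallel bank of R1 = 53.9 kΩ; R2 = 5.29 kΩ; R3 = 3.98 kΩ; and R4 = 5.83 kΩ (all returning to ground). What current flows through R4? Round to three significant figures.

Parallel bank: R_p = 1/(1/53.9 + 1/5.29 + 1/3.98 + 1/5.83) = 1.586 kΩ.
Node voltage V_A = V_in · R_p/(R_s + R_p) = 15.7 × 0.2032 = 3.190 mV.
I(R4) = V_A / R4 = 3.190/5.83 = 0.5472 µA.

I ≈ 0.547 µA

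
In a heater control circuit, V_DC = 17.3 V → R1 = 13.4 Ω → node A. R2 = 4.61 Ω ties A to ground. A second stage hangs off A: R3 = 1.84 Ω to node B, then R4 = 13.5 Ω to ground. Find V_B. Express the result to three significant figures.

V_B ≈ 3.18 V

Looking into the second stage from A: R3 + R4 = 15.34 Ω appears in parallel with R2.
R2 ‖ (R3+R4) = 3.545 Ω.
So V_A = 17.3 × 0.2092 = 3.619 V.
V_B = V_A × 0.8801 = 3.185 V.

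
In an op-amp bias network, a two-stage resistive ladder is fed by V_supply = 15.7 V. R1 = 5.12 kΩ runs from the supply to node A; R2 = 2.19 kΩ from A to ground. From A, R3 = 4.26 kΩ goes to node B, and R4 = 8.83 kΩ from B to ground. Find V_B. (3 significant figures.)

Node A sees R2 in parallel with the series input of stage 2, R3 + R4 = 13.09 kΩ.
Effective lower resistance at A: R2 ‖ 13.09 = 1.876 kΩ.
First divider: V_A = V_supply · 1.876/(5.12 + 1.876) = 4.210 V.
Stage 2 is unloaded, so V_B = V_A · R4/(R3+R4) = 4.210 × 8.83/13.09 = 2.840 V.

V_B ≈ 2.84 V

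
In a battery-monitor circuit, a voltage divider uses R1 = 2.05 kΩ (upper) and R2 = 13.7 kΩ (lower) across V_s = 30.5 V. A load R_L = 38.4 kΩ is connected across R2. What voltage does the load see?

V_out ≈ 25.4 V

The load sits in parallel with R2, giving an effective lower resistance R2' = R2·R_L/(R2+R_L) = 10.10 kΩ.
Voltage divider with the loaded lower leg: V_out = 30.5 × 10.10/(2.05 + 10.10) = 30.5 × 0.8312 = 25.35 V.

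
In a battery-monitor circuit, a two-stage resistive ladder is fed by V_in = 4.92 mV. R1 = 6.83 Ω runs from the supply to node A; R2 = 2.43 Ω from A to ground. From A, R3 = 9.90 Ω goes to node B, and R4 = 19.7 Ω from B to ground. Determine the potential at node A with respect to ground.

Looking into the second stage from A: R3 + R4 = 29.60 Ω appears in parallel with R2.
R2 ‖ (R3+R4) = 2.246 Ω.
V_A = 4.92 × 2.246/(6.83 + 2.246) = 1.217 mV.

V_A ≈ 1.22 mV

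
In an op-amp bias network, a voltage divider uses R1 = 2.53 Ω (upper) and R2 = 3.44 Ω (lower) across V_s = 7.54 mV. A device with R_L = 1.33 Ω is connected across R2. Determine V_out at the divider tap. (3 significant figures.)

V_out ≈ 2.07 mV

R2 ‖ R_L = (3.44 × 1.33)/(3.44 + 1.33) = 0.9592 Ω.
Then V_out = V_s · R2'/(R1 + R2') = 7.54 × 0.9592/3.489 = 2.073 mV.
(Unloaded it would be 4.34 mV; the load pulls it down.)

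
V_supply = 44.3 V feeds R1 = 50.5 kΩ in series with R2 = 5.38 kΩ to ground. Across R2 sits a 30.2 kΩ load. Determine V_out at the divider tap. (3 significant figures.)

R2 ‖ R_L = (5.38 × 30.2)/(5.38 + 30.2) = 4.566 kΩ.
Now apply the divider: V_out = 44.3 × 0.08293 = 3.674 V.

V_out ≈ 3.67 V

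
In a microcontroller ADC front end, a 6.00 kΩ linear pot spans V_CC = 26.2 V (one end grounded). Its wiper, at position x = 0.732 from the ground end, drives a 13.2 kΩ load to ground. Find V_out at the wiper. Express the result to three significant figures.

V_out ≈ 17.6 V

Lower segment x·R_p = 4.392 kΩ; upper segment (1−x)·R_p = 1.608 kΩ.
R_L loads the lower segment: effective lower R = 3.295 kΩ.
Loaded-divider output: V_out = 26.2 × 0.6721 = 17.61 V.
(Unloaded: V_out = x·V_CC = 19.2 V.)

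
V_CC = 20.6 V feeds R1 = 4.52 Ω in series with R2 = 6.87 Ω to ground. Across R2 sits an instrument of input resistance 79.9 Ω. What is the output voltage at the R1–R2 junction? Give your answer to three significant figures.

R2 ‖ R_L = (6.87 × 79.9)/(6.87 + 79.9) = 6.326 Ω.
Now apply the divider: V_out = 20.6 × 0.5833 = 12.02 V.

V_out ≈ 12.0 V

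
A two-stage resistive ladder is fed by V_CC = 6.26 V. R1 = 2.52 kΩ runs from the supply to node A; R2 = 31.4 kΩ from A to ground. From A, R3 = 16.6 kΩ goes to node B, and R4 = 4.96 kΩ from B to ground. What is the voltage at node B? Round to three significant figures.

The second stage (R3 + R4 = 21.56 kΩ) loads node A in parallel with R2.
Effective lower resistance at A: R2 ‖ 21.56 = 12.78 kΩ.
V_A = 6.26 × 12.78/(2.52 + 12.78) = 5.229 V.
V_B = V_A × 0.2301 = 1.203 V.

V_B ≈ 1.20 V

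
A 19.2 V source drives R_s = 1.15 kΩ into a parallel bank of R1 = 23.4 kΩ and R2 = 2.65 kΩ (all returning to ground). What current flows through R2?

Equivalent of the parallel group: R_p = 2.380 kΩ.
Node voltage V_A = V_in · R_p/(R_s + R_p) = 19.2 × 0.6743 = 12.95 V.
I(R2) = V_A / R2 = 12.95/2.65 = 4.885 mA.

I ≈ 4.89 mA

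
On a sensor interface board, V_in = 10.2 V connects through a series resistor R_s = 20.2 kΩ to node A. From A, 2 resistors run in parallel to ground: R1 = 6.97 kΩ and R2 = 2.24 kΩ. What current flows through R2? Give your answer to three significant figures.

I ≈ 0.353 mA

Combine the parallel branches: R_p = (1/6.97 + 1/2.24)⁻¹ = 1.695 kΩ.
V_A = 10.2 × 1.695/21.90 = 0.7897 V.
I(R2) = V_A / R2 = 0.7897/2.24 = 0.3526 mA.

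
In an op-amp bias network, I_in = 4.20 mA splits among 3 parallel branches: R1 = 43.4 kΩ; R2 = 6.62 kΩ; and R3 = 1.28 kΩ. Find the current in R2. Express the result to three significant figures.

I ≈ 0.664 mA

Total conductance ΣG = 1/43.4 + 1/6.62 + 1/1.28 = 0.9553 (units of 1/kΩ).
R2 takes the fraction G_k/ΣG = 0.1511/0.9553 = 0.1581, so I = 4.20 × 0.1581 = 0.6641 mA.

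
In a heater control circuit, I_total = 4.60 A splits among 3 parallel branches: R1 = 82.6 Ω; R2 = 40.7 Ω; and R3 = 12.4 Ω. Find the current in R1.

I ≈ 0.475 A

ΣG = 1/82.6 + 1/40.7 + 1/12.4 = 0.1173.
R1 takes the fraction G_k/ΣG = 0.01211/0.1173 = 0.1032, so I = 4.60 × 0.1032 = 0.4747 A.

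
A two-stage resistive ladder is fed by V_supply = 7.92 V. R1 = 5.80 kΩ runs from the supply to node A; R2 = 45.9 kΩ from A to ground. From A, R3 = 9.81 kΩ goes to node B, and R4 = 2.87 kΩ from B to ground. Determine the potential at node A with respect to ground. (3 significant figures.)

The second stage (R3 + R4 = 12.68 kΩ) loads node A in parallel with R2.
R2 ‖ (R3+R4) = 9.935 kΩ.
First divider: V_A = V_supply · 9.935/(5.80 + 9.935) = 5.001 V.

V_A ≈ 5.00 V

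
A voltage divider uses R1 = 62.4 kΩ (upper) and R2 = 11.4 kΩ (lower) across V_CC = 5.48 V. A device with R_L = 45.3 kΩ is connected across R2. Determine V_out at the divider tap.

V_out ≈ 0.698 V

The load sits in parallel with R2, giving an effective lower resistance R2' = R2·R_L/(R2+R_L) = 9.108 kΩ.
Voltage divider with the loaded lower leg: V_out = 5.48 × 9.108/(62.4 + 9.108) = 5.48 × 0.1274 = 0.6980 V.
(Unloaded it would be 0.847 V; the load pulls it down.)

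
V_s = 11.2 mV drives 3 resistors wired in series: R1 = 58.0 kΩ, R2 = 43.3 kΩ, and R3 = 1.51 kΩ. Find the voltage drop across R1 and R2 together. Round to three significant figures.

V ≈ 11.0 mV

Total series resistance ΣR = 58.0 + 43.3 + 1.51 = 102.8 kΩ.
R_{R1..R2} = 58.0 + 43.3 = 101.3 kΩ.
Voltage divider: V = V_s · (101.3 / 102.8) = 11.2 × 0.9853 = 11.04 mV.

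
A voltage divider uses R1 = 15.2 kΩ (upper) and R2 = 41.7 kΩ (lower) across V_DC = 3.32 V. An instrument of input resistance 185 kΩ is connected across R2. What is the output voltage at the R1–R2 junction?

First combine the lower leg with the load: R2 ‖ R_L = 34.03 kΩ.
Now apply the divider: V_out = 3.32 × 0.6912 = 2.295 V.

V_out ≈ 2.29 V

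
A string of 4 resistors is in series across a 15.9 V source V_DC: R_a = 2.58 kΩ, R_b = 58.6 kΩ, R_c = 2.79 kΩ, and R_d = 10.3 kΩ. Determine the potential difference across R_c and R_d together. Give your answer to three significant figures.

V ≈ 2.80 V

ΣR = 2.58 + 58.6 + 2.79 + 10.3 = 74.27 kΩ.
R_{R_c..R_d} = 2.79 + 10.3 = 13.09 kΩ.
By the voltage-divider rule, V = 15.9 × 13.09/74.27 = 2.802 V.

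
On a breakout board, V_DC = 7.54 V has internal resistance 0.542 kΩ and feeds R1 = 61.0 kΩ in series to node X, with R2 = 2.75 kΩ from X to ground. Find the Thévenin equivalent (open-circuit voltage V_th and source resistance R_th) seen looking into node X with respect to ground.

R1' = 0.542 + 61.0 = 61.54 kΩ (source resistance + R1).
Open-circuit (no load on X): V_th = V_DC · R2/(R1' + R2) = 7.54 × 2.75/(61.54 + 2.75) = 0.3225 V.
Zeroing V_DC shorts the top of R1' to ground, so R_th = R1' ‖ R2 = 2.632 kΩ.

V_th ≈ 0.323 V, R_th ≈ 2.63 kΩ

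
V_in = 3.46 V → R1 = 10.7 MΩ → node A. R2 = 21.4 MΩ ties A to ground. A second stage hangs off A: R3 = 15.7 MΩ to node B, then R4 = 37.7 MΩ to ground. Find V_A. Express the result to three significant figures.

Node A sees R2 in parallel with the series input of stage 2, R3 + R4 = 53.40 MΩ.
Effective lower resistance at A: R2 ‖ 53.40 = 15.28 MΩ.
So V_A = 3.46 × 0.5881 = 2.035 V.

V_A ≈ 2.03 V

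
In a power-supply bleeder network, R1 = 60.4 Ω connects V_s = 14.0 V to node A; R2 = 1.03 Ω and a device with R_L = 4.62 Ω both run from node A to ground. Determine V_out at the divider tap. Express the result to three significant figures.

First combine the lower leg with the load: R2 ‖ R_L = 0.8422 Ω.
Voltage divider with the loaded lower leg: V_out = 14.0 × 0.8422/(60.4 + 0.8422) = 14.0 × 0.01375 = 0.1925 V.
(Unloaded it would be 0.235 V; the load pulls it down.)

V_out ≈ 0.193 V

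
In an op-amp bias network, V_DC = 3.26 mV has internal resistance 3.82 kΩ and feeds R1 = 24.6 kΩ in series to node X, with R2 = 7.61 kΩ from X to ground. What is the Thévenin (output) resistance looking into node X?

R_th ≈ 6.00 kΩ

R1' = 3.82 + 24.6 = 28.42 kΩ (source resistance + R1).
Looking into X with the source shorted: R_th = R1'·R2/(R1'+R2) = 28.42 × 7.61/36.03 = 6.003 kΩ.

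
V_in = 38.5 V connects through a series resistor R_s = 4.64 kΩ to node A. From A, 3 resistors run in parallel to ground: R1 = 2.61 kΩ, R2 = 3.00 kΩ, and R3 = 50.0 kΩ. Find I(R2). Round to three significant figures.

I ≈ 2.91 mA

Combine the parallel branches: R_p = (1/2.61 + 1/3.00 + 1/50.0)⁻¹ = 1.358 kΩ.
Node voltage V_A = V_in · R_p/(R_s + R_p) = 38.5 × 0.2264 = 8.716 V.
I(R2) = V_A / R2 = 8.716/3.00 = 2.905 mA.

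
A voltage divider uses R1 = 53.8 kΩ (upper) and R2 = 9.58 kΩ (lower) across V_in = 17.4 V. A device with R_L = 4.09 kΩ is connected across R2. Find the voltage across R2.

V_out ≈ 0.880 V

R2 ‖ R_L = (9.58 × 4.09)/(9.58 + 4.09) = 2.866 kΩ.
Then V_out = V_in · R2'/(R1 + R2') = 17.4 × 2.866/56.67 = 0.8801 V.
(Unloaded it would be 2.63 V; the load pulls it down.)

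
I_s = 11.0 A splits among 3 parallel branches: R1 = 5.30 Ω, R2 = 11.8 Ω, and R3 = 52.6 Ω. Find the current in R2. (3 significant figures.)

I ≈ 3.19 A

Total conductance ΣG = 1/5.30 + 1/11.8 + 1/52.6 = 0.2924 (units of 1/Ω).
Current divider: I(R2) = I_s · G_k/ΣG = 11.0 × (0.08475/0.2924) = 11.0 × 0.2898 = 3.188 A.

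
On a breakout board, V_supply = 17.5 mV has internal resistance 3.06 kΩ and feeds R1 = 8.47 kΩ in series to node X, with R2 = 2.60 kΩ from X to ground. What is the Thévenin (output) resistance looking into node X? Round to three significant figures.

R1' = 3.06 + 8.47 = 11.53 kΩ (source resistance + R1).
With V_supply suppressed (replaced by a short), R_th = R1' ‖ R2 = (11.53 × 2.60)/(11.53 + 2.60) = 2.122 kΩ.

R_th ≈ 2.12 kΩ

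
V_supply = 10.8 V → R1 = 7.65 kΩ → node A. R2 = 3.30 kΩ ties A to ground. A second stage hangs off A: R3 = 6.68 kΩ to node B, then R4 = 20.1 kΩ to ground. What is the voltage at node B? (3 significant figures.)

V_B ≈ 2.25 V

Looking into the second stage from A: R3 + R4 = 26.78 kΩ appears in parallel with R2.
Effective lower resistance at A: R2 ‖ 26.78 = 2.938 kΩ.
So V_A = 10.8 × 0.2775 = 2.997 V.
Stage 2 is unloaded, so V_B = V_A · R4/(R3+R4) = 2.997 × 20.1/26.78 = 2.249 V.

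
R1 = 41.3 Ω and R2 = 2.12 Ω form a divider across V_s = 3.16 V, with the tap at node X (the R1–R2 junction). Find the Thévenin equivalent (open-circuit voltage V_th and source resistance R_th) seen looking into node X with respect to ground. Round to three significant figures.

With X open, the divider is unloaded: V_th = 3.16 × 2.12/43.42 = 0.1543 V.
Looking into X with the source shorted: R_th = R1·R2/(R1+R2) = 41.30 × 2.12/43.42 = 2.016 Ω.

V_th ≈ 0.154 V, R_th ≈ 2.02 Ω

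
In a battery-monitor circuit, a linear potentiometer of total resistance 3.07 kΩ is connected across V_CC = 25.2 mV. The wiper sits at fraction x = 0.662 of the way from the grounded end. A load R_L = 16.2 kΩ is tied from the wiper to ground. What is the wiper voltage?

Lower segment x·R_p = 2.032 kΩ; upper segment (1−x)·R_p = 1.038 kΩ.
(x·R_p) ‖ R_L = 1.806 kΩ.
Loaded-divider output: V_out = 25.2 × 0.6351 = 16.00 mV.

V_out ≈ 16.0 mV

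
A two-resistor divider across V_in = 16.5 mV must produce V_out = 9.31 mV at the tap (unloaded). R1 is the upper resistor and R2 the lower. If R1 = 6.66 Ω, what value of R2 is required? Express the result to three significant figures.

R2 ≈ 8.62 Ω

V_out/V_in = R2/(R1+R2) = 0.5642.
Rearranging, R2 = R1·k/(1−k) = 6.66 × 1.295 = 8.624 Ω.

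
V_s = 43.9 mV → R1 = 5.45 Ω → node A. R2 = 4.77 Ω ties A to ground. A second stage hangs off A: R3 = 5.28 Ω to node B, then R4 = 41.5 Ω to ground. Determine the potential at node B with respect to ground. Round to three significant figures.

V_B ≈ 17.2 mV

The second stage (R3 + R4 = 46.78 Ω) loads node A in parallel with R2.
Effective lower resistance at A: R2 ‖ 46.78 = 4.329 Ω.
First divider: V_A = V_s · 4.329/(5.45 + 4.329) = 19.43 mV.
V_B = V_A × 0.8871 = 17.24 mV.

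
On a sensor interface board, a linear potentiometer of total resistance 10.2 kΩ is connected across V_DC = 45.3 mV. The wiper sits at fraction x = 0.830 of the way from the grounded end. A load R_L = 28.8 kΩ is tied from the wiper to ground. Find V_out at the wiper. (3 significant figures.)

V_out ≈ 35.8 mV

The pot divides into 1.734 kΩ above the wiper and 8.466 kΩ below.
R_L loads the lower segment: effective lower R = 6.543 kΩ.
V_out = 45.3 × 6.543/(1.734 + 6.543) = 35.81 mV.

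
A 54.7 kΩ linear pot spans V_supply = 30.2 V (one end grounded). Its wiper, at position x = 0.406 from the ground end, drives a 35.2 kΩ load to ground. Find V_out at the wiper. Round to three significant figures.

Split the track: R_lower = x·R_p = 22.21 kΩ, R_upper = (1−x)·R_p = 32.49 kΩ.
(x·R_p) ‖ R_L = 13.62 kΩ.
Loaded-divider output: V_out = 30.2 × 0.2953 = 8.919 V.

V_out ≈ 8.92 V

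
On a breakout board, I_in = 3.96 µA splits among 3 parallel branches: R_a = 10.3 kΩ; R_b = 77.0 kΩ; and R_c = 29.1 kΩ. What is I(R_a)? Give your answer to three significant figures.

Conductances: ΣG = 1/10.3 + 1/77.0 + 1/29.1 = 0.1444 (1/kΩ).
By the current-divider rule, I = I_in · G_k/ΣG = 3.96 × 0.6722 = 2.662 µA.

I ≈ 2.66 µA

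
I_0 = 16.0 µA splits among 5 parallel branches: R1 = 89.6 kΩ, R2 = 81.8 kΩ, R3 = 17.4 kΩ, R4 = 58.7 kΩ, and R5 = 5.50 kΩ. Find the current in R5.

I ≈ 10.4 µA

Total conductance ΣG = 1/89.6 + 1/81.8 + 1/17.4 + 1/58.7 + 1/5.50 = 0.2797 (units of 1/kΩ).
By the current-divider rule, I = I_0 · G_k/ΣG = 16.0 × 0.6500 = 10.40 µA.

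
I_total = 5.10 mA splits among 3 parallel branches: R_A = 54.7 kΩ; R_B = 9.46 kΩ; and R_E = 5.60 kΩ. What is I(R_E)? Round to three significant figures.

I ≈ 3.01 mA

ΣG = 1/54.7 + 1/9.46 + 1/5.60 = 0.3026.
By the current-divider rule, I = I_total · G_k/ΣG = 5.10 × 0.5902 = 3.010 mA.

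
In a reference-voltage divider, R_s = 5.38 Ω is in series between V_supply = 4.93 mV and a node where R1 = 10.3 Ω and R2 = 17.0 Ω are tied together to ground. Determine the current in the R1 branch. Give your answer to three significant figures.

Equivalent of the parallel group: R_p = 6.414 Ω.
V_A by voltage divider: V_A = 4.93 × 6.414/(5.38 + 6.414) = 2.681 mV.
Branch current I = V_A/R1 = 2.681/10.3 = 0.2603 mA.

I ≈ 0.260 mA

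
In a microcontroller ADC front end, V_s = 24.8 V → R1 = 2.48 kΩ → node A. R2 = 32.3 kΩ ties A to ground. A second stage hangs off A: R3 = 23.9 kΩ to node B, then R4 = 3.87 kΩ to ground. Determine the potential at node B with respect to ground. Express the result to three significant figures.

The second stage (R3 + R4 = 27.77 kΩ) loads node A in parallel with R2.
Effective lower resistance at A: R2 ‖ 27.77 = 14.93 kΩ.
V_A = 24.8 × 14.93/(2.48 + 14.93) = 21.27 V.
Stage 2 is unloaded, so V_B = V_A · R4/(R3+R4) = 21.27 × 3.87/27.77 = 2.964 V.

V_B ≈ 2.96 V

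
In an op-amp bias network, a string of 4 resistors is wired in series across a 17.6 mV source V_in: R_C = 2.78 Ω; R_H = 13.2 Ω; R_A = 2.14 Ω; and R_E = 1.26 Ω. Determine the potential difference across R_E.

Series total: ΣR = 2.78 + 13.2 + 2.14 + 1.26 = 19.38 Ω.
V = V_in · R/ΣR = 17.6 × 0.06502 = 1.144 mV.

V ≈ 1.14 mV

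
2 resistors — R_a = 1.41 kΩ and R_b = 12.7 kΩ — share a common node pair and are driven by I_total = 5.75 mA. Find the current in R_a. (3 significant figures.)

I ≈ 5.18 mA

With just two branches, the current splits inversely with resistance.
So I = 5.75 × 12.7/14.11 = 5.175 mA.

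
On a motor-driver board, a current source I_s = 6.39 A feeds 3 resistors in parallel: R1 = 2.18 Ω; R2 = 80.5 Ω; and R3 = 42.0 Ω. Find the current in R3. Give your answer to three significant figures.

ΣG = 1/2.18 + 1/80.5 + 1/42.0 = 0.4949.
By the current-divider rule, I = I_s · G_k/ΣG = 6.39 × 0.04811 = 0.3074 A.

I ≈ 0.307 A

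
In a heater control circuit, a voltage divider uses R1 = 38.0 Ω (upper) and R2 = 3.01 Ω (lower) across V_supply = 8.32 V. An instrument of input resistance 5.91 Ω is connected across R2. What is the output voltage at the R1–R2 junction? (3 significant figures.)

V_out ≈ 0.415 V

First combine the lower leg with the load: R2 ‖ R_L = 1.994 Ω.
Voltage divider with the loaded lower leg: V_out = 8.32 × 1.994/(38.0 + 1.994) = 8.32 × 0.04986 = 0.4149 V.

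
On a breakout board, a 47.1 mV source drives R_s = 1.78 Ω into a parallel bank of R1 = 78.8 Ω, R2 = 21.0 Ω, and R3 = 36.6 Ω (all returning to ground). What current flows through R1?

Parallel bank: R_p = 1/(1/78.8 + 1/21.0 + 1/36.6) = 11.41 Ω.
V_A by voltage divider: V_A = 47.1 × 11.41/(1.78 + 11.41) = 40.74 mV.
Branch current I = V_A/R1 = 40.74/78.8 = 0.5171 mA.
(Equivalently: I_total = 3.571 mA, then current-divider fraction G_k/ΣG = 0.1448.)

I ≈ 0.517 mA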